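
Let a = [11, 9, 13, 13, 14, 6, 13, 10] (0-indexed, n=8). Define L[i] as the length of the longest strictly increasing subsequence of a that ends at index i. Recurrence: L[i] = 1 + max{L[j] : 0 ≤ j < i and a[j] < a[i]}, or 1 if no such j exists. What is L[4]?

3

   i    0    1    2    3    4    5    6    7
a[i]   11    9   13   13   14    6   13   10
L[i]    1    1    2    2    3    1    2    2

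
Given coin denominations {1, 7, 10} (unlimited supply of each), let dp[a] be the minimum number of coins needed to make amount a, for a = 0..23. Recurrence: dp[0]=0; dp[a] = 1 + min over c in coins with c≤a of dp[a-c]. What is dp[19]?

 a  0  1  2  3  4  5  6  7  8  9 10 11 12 13 14 15 16 17 18 19 20 21 22 23
dp  0  1  2  3  4  5  6  1  2  3  1  2  3  4  2  3  4  2  3  4  2  3  4  5

4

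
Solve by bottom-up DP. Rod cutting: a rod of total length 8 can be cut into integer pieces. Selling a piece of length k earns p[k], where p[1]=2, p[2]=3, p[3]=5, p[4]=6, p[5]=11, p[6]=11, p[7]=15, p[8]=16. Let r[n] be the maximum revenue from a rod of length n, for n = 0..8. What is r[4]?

   n    0    1    2    3    4    5    6    7    8
r[n]    0    2    4    6    8   11   13   15   17

8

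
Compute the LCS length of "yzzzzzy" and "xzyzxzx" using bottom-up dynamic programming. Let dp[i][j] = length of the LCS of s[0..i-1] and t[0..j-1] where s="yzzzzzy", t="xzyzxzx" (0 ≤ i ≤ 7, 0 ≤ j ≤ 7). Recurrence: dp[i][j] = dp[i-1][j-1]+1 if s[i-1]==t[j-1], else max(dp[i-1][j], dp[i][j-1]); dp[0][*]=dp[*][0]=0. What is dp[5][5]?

2

   ''  x  z  y  z  x  z  x
''  0  0  0  0  0  0  0  0
 y  0  0  0  1  1  1  1  1
 z  0  0  1  1  2  2  2  2
 z  0  0  1  1  2  2  3  3
 z  0  0  1  1  2  2  3  3
 z  0  0  1  1  2  2  3  3
 z  0  0  1  1  2  2  3  3
 y  0  0  1  2  2  2  3  3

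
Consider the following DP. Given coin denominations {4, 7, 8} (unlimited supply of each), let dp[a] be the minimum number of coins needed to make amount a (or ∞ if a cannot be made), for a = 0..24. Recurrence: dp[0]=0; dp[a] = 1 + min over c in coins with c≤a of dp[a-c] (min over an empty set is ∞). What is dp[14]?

2

 a  0  1  2  3  4  5  6  7  8  9 10 11 12 13 14 15 16 17 18 19 20 21 22 23 24
dp  0  -  -  -  1  -  -  1  1  -  -  2  2  -  2  2  2  -  3  3  3  3  3  3  3
(- denotes ∞ / unreachable)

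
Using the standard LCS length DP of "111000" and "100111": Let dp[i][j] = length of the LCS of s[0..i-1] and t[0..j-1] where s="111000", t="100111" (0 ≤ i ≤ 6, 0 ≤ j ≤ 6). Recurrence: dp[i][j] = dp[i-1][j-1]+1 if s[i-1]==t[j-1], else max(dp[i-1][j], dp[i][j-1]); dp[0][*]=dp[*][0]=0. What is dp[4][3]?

2

   ''  1  0  0  1  1  1
''  0  0  0  0  0  0  0
 1  0  1  1  1  1  1  1
 1  0  1  1  1  2  2  2
 1  0  1  1  1  2  3  3
 0  0  1  2  2  2  3  3
 0  0  1  2  3  3  3  3
 0  0  1  2  3  3  3  3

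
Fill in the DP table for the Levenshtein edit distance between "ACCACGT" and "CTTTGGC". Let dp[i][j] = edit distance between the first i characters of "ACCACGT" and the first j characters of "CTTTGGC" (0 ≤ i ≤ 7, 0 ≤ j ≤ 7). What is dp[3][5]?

5

   ''  C  T  T  T  G  G  C
''  0  1  2  3  4  5  6  7
 A  1  1  2  3  4  5  6  7
 C  2  1  2  3  4  5  6  6
 C  3  2  2  3  4  5  6  6
 A  4  3  3  3  4  5  6  7
 C  5  4  4  4  4  5  6  6
 G  6  5  5  5  5  4  5  6
 T  7  6  5  5  5  5  5  6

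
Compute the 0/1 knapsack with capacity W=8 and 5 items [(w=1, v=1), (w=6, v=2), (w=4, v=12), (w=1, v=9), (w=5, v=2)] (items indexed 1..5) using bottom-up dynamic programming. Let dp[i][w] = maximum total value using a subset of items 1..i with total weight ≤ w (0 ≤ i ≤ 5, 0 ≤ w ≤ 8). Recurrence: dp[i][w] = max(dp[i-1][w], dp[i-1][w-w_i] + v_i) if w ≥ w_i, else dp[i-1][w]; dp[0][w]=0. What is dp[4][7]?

i\w   0   1   2   3   4   5   6   7   8
  0   0   0   0   0   0   0   0   0   0
  1   0   1   1   1   1   1   1   1   1
  2   0   1   1   1   1   1   2   3   3
  3   0   1   1   1  12  13  13  13  13
  4   0   9  10  10  12  21  22  22  22
  5   0   9  10  10  12  21  22  22  22

22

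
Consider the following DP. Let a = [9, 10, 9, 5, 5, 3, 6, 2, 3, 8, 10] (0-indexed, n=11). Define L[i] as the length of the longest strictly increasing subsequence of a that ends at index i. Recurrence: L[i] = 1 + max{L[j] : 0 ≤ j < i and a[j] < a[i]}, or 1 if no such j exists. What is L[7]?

   i    0    1    2    3    4    5    6    7    8    9   10
a[i]    9   10    9    5    5    3    6    2    3    8   10
L[i]    1    2    1    1    1    1    2    1    2    3    4

1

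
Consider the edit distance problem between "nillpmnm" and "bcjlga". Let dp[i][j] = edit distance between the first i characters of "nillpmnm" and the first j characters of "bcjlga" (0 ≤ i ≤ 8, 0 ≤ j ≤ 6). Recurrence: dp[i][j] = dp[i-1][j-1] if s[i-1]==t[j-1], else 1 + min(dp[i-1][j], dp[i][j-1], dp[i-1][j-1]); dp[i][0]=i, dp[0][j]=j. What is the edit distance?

   ''  b  c  j  l  g  a
''  0  1  2  3  4  5  6
 n  1  1  2  3  4  5  6
 i  2  2  2  3  4  5  6
 l  3  3  3  3  3  4  5
 l  4  4  4  4  3  4  5
 p  5  5  5  5  4  4  5
 m  6  6  6  6  5  5  5
 n  7  7  7  7  6  6  6
 m  8  8  8  8  7  7  7

7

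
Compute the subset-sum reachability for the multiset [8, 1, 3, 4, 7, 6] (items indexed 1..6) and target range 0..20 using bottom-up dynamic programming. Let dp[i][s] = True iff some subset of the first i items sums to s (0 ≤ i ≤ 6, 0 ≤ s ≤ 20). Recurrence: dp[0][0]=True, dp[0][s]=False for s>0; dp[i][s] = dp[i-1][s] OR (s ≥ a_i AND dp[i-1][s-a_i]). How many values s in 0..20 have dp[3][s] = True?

i\s   0   1   2   3   4   5   6   7   8   9  10  11  12  13  14  15  16  17  18  19  20
  0   T   F   F   F   F   F   F   F   F   F   F   F   F   F   F   F   F   F   F   F   F
  1   T   F   F   F   F   F   F   F   T   F   F   F   F   F   F   F   F   F   F   F   F
  2   T   T   F   F   F   F   F   F   T   T   F   F   F   F   F   F   F   F   F   F   F
  3   T   T   F   T   T   F   F   F   T   T   F   T   T   F   F   F   F   F   F   F   F
  4   T   T   F   T   T   T   F   T   T   T   F   T   T   T   F   T   T   F   F   F   F
  5   T   T   F   T   T   T   F   T   T   T   T   T   T   T   T   T   T   F   T   T   T
  6   T   T   F   T   T   T   T   T   T   T   T   T   T   T   T   T   T   T   T   T   T

8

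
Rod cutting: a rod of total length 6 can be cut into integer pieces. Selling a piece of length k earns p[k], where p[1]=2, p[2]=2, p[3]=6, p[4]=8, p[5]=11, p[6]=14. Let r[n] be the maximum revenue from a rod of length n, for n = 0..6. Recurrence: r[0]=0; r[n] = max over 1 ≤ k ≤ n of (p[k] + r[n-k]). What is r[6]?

14

   n    0    1    2    3    4    5    6
r[n]    0    2    4    6    8   11   14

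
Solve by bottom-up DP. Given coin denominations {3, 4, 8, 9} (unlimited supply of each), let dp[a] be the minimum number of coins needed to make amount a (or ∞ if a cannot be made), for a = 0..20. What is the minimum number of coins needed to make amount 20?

3

 a  0  1  2  3  4  5  6  7  8  9 10 11 12 13 14 15 16 17 18 19 20
dp  0  -  -  1  1  -  2  2  1  1  3  2  2  2  3  3  2  2  2  3  3
(- denotes ∞ / unreachable)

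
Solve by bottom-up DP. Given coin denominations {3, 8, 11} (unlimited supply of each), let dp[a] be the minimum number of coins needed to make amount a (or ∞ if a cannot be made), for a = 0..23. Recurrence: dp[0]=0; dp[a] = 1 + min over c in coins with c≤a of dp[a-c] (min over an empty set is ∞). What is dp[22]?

2

 a  0  1  2  3  4  5  6  7  8  9 10 11 12 13 14 15 16 17 18 19 20 21 22 23
dp  0  -  -  1  -  -  2  -  1  3  -  1  4  -  2  5  2  3  6  2  4  7  2  5
(- denotes ∞ / unreachable)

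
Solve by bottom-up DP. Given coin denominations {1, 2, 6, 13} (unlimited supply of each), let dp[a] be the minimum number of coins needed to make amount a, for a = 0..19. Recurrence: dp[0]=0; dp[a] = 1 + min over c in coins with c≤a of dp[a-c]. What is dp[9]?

3

 a  0  1  2  3  4  5  6  7  8  9 10 11 12 13 14 15 16 17 18 19
dp  0  1  1  2  2  3  1  2  2  3  3  4  2  1  2  2  3  3  3  2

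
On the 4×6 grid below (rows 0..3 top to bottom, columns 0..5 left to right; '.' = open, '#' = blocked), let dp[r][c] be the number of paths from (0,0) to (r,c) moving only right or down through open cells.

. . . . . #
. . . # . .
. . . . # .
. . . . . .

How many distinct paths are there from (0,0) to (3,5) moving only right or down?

17

r\c   0   1   2   3   4   5
  0   1   1   1   1   1   0
  1   1   2   3   0   1   1
  2   1   3   6   6   0   1
  3   1   4  10  16  16  17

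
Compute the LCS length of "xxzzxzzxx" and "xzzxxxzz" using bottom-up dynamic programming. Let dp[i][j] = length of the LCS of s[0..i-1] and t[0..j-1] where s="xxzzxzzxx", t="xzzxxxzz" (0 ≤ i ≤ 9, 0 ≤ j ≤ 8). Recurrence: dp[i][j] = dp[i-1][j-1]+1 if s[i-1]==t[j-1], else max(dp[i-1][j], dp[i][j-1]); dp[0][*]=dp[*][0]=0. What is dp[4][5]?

   ''  x  z  z  x  x  x  z  z
''  0  0  0  0  0  0  0  0  0
 x  0  1  1  1  1  1  1  1  1
 x  0  1  1  1  2  2  2  2  2
 z  0  1  2  2  2  2  2  3  3
 z  0  1  2  3  3  3  3  3  4
 x  0  1  2  3  4  4  4  4  4
 z  0  1  2  3  4  4  4  5  5
 z  0  1  2  3  4  4  4  5  6
 x  0  1  2  3  4  5  5  5  6
 x  0  1  2  3  4  5  6  6  6

3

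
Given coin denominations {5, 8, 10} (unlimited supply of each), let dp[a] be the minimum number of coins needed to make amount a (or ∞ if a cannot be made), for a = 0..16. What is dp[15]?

2

 a  0  1  2  3  4  5  6  7  8  9 10 11 12 13 14 15 16
dp  0  -  -  -  -  1  -  -  1  -  1  -  -  2  -  2  2
(- denotes ∞ / unreachable)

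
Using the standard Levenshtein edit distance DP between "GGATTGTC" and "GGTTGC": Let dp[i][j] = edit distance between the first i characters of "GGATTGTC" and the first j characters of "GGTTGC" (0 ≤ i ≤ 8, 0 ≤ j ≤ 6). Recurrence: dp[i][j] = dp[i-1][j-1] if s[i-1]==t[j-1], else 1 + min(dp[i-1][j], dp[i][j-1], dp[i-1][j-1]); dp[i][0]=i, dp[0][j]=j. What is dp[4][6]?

   ''  G  G  T  T  G  C
''  0  1  2  3  4  5  6
 G  1  0  1  2  3  4  5
 G  2  1  0  1  2  3  4
 A  3  2  1  1  2  3  4
 T  4  3  2  1  1  2  3
 T  5  4  3  2  1  2  3
 G  6  5  4  3  2  1  2
 T  7  6  5  4  3  2  2
 C  8  7  6  5  4  3  2

3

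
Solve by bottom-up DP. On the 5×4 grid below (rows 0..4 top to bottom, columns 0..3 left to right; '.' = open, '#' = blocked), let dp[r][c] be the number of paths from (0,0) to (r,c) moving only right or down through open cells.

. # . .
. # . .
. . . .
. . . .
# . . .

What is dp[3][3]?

r\c   0   1   2   3
  0   1   0   0   0
  1   1   0   0   0
  2   1   1   1   1
  3   1   2   3   4
  4   0   2   5   9

4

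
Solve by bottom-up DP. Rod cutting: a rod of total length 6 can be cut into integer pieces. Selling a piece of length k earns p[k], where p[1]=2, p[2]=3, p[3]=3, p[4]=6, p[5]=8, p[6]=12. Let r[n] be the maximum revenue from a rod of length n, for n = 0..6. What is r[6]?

12

   n    0    1    2    3    4    5    6
r[n]    0    2    4    6    8   10   12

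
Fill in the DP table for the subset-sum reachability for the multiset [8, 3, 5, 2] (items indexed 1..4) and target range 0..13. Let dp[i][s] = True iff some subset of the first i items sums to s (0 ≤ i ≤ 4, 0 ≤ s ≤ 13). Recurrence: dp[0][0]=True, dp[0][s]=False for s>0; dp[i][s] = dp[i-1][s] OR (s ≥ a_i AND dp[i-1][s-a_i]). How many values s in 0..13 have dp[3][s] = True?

i\s   0   1   2   3   4   5   6   7   8   9  10  11  12  13
  0   T   F   F   F   F   F   F   F   F   F   F   F   F   F
  1   T   F   F   F   F   F   F   F   T   F   F   F   F   F
  2   T   F   F   T   F   F   F   F   T   F   F   T   F   F
  3   T   F   F   T   F   T   F   F   T   F   F   T   F   T
  4   T   F   T   T   F   T   F   T   T   F   T   T   F   T

6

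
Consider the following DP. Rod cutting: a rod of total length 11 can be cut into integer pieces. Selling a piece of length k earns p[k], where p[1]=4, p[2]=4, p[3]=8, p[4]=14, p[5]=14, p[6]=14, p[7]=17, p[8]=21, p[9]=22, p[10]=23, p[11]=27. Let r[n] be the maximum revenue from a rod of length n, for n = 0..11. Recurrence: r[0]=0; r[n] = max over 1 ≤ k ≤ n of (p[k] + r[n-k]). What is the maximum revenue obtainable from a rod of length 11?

   n    0    1    2    3    4    5    6    7    8    9   10   11
r[n]    0    4    8   12   16   20   24   28   32   36   40   44

44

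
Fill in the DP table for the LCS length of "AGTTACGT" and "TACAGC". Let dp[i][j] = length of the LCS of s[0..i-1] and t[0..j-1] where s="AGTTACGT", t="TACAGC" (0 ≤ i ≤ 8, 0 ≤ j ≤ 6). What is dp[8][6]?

   ''  T  A  C  A  G  C
''  0  0  0  0  0  0  0
 A  0  0  1  1  1  1  1
 G  0  0  1  1  1  2  2
 T  0  1  1  1  1  2  2
 T  0  1  1  1  1  2  2
 A  0  1  2  2  2  2  2
 C  0  1  2  3  3  3  3
 G  0  1  2  3  3  4  4
 T  0  1  2  3  3  4  4

4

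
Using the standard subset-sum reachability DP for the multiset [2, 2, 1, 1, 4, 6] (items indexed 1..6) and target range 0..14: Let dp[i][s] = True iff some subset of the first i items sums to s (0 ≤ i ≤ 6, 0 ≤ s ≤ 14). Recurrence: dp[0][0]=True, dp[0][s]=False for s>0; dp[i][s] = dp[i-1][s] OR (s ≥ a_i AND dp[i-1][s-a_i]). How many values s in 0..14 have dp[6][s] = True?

15

i\s   0   1   2   3   4   5   6   7   8   9  10  11  12  13  14
  0   T   F   F   F   F   F   F   F   F   F   F   F   F   F   F
  1   T   F   T   F   F   F   F   F   F   F   F   F   F   F   F
  2   T   F   T   F   T   F   F   F   F   F   F   F   F   F   F
  3   T   T   T   T   T   T   F   F   F   F   F   F   F   F   F
  4   T   T   T   T   T   T   T   F   F   F   F   F   F   F   F
  5   T   T   T   T   T   T   T   T   T   T   T   F   F   F   F
  6   T   T   T   T   T   T   T   T   T   T   T   T   T   T   T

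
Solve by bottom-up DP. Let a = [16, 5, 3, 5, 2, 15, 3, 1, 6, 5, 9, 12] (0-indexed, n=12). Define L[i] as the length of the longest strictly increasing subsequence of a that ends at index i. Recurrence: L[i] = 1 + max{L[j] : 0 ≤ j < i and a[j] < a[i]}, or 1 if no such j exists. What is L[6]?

   i    0    1    2    3    4    5    6    7    8    9   10   11
a[i]   16    5    3    5    2   15    3    1    6    5    9   12
L[i]    1    1    1    2    1    3    2    1    3    3    4    5

2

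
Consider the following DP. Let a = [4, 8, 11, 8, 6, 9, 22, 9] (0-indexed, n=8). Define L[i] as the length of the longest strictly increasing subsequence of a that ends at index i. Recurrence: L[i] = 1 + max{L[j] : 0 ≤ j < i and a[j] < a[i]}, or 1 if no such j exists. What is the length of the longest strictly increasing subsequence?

   i    0    1    2    3    4    5    6    7
a[i]    4    8   11    8    6    9   22    9
L[i]    1    2    3    2    2    3    4    3

4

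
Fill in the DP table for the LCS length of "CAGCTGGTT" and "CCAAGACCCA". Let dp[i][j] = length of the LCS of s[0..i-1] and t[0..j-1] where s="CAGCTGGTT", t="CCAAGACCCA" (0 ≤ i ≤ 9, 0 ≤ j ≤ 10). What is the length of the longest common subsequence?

   ''  C  C  A  A  G  A  C  C  C  A
''  0  0  0  0  0  0  0  0  0  0  0
 C  0  1  1  1  1  1  1  1  1  1  1
 A  0  1  1  2  2  2  2  2  2  2  2
 G  0  1  1  2  2  3  3  3  3  3  3
 C  0  1  2  2  2  3  3  4  4  4  4
 T  0  1  2  2  2  3  3  4  4  4  4
 G  0  1  2  2  2  3  3  4  4  4  4
 G  0  1  2  2  2  3  3  4  4  4  4
 T  0  1  2  2  2  3  3  4  4  4  4
 T  0  1  2  2  2  3  3  4  4  4  4

4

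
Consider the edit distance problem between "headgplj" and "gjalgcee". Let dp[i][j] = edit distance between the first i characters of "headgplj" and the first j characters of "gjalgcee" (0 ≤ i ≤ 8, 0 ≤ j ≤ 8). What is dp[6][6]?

   ''  g  j  a  l  g  c  e  e
''  0  1  2  3  4  5  6  7  8
 h  1  1  2  3  4  5  6  7  8
 e  2  2  2  3  4  5  6  6  7
 a  3  3  3  2  3  4  5  6  7
 d  4  4  4  3  3  4  5  6  7
 g  5  4  5  4  4  3  4  5  6
 p  6  5  5  5  5  4  4  5  6
 l  7  6  6  6  5  5  5  5  6
 j  8  7  6  7  6  6  6  6  6

4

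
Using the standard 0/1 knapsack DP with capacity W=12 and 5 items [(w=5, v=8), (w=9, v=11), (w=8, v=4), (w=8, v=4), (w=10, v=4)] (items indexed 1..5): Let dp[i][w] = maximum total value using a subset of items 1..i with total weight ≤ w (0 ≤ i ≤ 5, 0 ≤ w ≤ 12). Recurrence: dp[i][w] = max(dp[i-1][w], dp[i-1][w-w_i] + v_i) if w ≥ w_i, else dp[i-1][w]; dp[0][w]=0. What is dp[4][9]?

i\w   0   1   2   3   4   5   6   7   8   9  10  11  12
  0   0   0   0   0   0   0   0   0   0   0   0   0   0
  1   0   0   0   0   0   8   8   8   8   8   8   8   8
  2   0   0   0   0   0   8   8   8   8  11  11  11  11
  3   0   0   0   0   0   8   8   8   8  11  11  11  11
  4   0   0   0   0   0   8   8   8   8  11  11  11  11
  5   0   0   0   0   0   8   8   8   8  11  11  11  11

11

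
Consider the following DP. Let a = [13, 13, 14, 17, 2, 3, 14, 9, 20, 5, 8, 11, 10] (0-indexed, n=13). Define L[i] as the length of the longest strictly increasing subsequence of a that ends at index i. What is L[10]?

4

   i    0    1    2    3    4    5    6    7    8    9   10   11   12
a[i]   13   13   14   17    2    3   14    9   20    5    8   11   10
L[i]    1    1    2    3    1    2    3    3    4    3    4    5    5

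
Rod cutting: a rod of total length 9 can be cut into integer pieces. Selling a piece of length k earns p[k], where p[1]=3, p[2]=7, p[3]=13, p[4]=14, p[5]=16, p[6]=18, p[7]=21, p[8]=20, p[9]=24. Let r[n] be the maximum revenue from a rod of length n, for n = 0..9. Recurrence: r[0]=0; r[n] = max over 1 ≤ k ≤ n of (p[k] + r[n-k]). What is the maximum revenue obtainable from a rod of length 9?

   n    0    1    2    3    4    5    6    7    8    9
r[n]    0    3    7   13   16   20   26   29   33   39

39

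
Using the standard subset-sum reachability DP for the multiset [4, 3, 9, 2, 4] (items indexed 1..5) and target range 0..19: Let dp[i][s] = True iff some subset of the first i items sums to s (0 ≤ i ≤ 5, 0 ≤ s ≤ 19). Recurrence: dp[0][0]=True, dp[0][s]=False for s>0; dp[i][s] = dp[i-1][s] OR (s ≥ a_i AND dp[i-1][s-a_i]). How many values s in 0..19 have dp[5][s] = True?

i\s   0   1   2   3   4   5   6   7   8   9  10  11  12  13  14  15  16  17  18  19
  0   T   F   F   F   F   F   F   F   F   F   F   F   F   F   F   F   F   F   F   F
  1   T   F   F   F   T   F   F   F   F   F   F   F   F   F   F   F   F   F   F   F
  2   T   F   F   T   T   F   F   T   F   F   F   F   F   F   F   F   F   F   F   F
  3   T   F   F   T   T   F   F   T   F   T   F   F   T   T   F   F   T   F   F   F
  4   T   F   T   T   T   T   T   T   F   T   F   T   T   T   T   T   T   F   T   F
  5   T   F   T   T   T   T   T   T   T   T   T   T   T   T   T   T   T   T   T   T

19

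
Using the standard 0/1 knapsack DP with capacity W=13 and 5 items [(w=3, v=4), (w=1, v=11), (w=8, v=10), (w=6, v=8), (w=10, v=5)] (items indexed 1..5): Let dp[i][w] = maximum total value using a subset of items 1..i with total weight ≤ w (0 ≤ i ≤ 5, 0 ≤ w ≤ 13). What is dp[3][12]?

25

i\w   0   1   2   3   4   5   6   7   8   9  10  11  12  13
  0   0   0   0   0   0   0   0   0   0   0   0   0   0   0
  1   0   0   0   4   4   4   4   4   4   4   4   4   4   4
  2   0  11  11  11  15  15  15  15  15  15  15  15  15  15
  3   0  11  11  11  15  15  15  15  15  21  21  21  25  25
  4   0  11  11  11  15  15  15  19  19  21  23  23  25  25
  5   0  11  11  11  15  15  15  19  19  21  23  23  25  25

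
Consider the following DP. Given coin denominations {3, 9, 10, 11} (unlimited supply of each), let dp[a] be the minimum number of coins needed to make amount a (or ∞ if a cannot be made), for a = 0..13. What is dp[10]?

1

 a  0  1  2  3  4  5  6  7  8  9 10 11 12 13
dp  0  -  -  1  -  -  2  -  -  1  1  1  2  2
(- denotes ∞ / unreachable)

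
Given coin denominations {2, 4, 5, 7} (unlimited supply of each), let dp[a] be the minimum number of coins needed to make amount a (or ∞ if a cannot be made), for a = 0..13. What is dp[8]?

2

 a  0  1  2  3  4  5  6  7  8  9 10 11 12 13
dp  0  -  1  -  1  1  2  1  2  2  2  2  2  3
(- denotes ∞ / unreachable)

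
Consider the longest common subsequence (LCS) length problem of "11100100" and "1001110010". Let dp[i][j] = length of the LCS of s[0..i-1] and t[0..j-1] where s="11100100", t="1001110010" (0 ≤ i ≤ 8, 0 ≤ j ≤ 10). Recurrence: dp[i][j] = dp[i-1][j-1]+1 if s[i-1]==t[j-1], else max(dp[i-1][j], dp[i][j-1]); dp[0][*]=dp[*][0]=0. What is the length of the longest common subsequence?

7

   ''  1  0  0  1  1  1  0  0  1  0
''  0  0  0  0  0  0  0  0  0  0  0
 1  0  1  1  1  1  1  1  1  1  1  1
 1  0  1  1  1  2  2  2  2  2  2  2
 1  0  1  1  1  2  3  3  3  3  3  3
 0  0  1  2  2  2  3  3  4  4  4  4
 0  0  1  2  3  3  3  3  4  5  5  5
 1  0  1  2  3  4  4  4  4  5  6  6
 0  0  1  2  3  4  4  4  5  5  6  7
 0  0  1  2  3  4  4  4  5  6  6  7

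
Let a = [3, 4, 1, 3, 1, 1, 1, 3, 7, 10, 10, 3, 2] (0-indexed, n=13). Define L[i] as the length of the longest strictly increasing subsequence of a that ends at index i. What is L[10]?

   i    0    1    2    3    4    5    6    7    8    9   10   11   12
a[i]    3    4    1    3    1    1    1    3    7   10   10    3    2
L[i]    1    2    1    2    1    1    1    2    3    4    4    2    2

4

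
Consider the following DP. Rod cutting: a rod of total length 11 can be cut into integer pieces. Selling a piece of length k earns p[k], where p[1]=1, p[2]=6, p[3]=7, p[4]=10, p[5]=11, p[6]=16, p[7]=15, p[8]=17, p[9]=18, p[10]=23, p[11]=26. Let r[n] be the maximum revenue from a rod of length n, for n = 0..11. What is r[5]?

13

   n    0    1    2    3    4    5    6    7    8    9   10   11
r[n]    0    1    6    7   12   13   18   19   24   25   30   31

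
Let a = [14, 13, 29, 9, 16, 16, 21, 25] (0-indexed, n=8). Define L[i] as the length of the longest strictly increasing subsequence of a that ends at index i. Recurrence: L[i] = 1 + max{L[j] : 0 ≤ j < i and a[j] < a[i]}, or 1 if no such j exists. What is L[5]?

2

   i    0    1    2    3    4    5    6    7
a[i]   14   13   29    9   16   16   21   25
L[i]    1    1    2    1    2    2    3    4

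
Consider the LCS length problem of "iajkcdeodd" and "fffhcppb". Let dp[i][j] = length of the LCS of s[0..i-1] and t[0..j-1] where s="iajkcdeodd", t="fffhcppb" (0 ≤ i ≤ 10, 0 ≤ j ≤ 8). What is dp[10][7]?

1

   ''  f  f  f  h  c  p  p  b
''  0  0  0  0  0  0  0  0  0
 i  0  0  0  0  0  0  0  0  0
 a  0  0  0  0  0  0  0  0  0
 j  0  0  0  0  0  0  0  0  0
 k  0  0  0  0  0  0  0  0  0
 c  0  0  0  0  0  1  1  1  1
 d  0  0  0  0  0  1  1  1  1
 e  0  0  0  0  0  1  1  1  1
 o  0  0  0  0  0  1  1  1  1
 d  0  0  0  0  0  1  1  1  1
 d  0  0  0  0  0  1  1  1  1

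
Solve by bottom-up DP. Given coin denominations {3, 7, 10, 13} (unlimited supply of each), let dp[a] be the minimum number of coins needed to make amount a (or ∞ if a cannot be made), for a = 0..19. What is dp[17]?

2

 a  0  1  2  3  4  5  6  7  8  9 10 11 12 13 14 15 16 17 18 19
dp  0  -  -  1  -  -  2  1  -  3  1  -  4  1  2  5  2  2  6  3
(- denotes ∞ / unreachable)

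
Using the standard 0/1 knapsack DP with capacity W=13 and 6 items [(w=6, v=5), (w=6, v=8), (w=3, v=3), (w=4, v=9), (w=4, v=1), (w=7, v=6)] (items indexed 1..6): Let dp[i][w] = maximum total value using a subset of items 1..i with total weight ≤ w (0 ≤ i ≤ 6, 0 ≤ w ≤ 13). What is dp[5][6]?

9

i\w   0   1   2   3   4   5   6   7   8   9  10  11  12  13
  0   0   0   0   0   0   0   0   0   0   0   0   0   0   0
  1   0   0   0   0   0   0   5   5   5   5   5   5   5   5
  2   0   0   0   0   0   0   8   8   8   8   8   8  13  13
  3   0   0   0   3   3   3   8   8   8  11  11  11  13  13
  4   0   0   0   3   9   9   9  12  12  12  17  17  17  20
  5   0   0   0   3   9   9   9  12  12  12  17  17  17  20
  6   0   0   0   3   9   9   9  12  12  12  17  17  17  20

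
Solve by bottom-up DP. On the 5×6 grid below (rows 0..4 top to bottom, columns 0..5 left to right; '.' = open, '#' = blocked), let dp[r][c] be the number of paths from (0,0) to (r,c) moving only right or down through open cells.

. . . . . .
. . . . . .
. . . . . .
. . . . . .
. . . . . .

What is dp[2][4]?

r\c   0   1   2   3   4   5
  0   1   1   1   1   1   1
  1   1   2   3   4   5   6
  2   1   3   6  10  15  21
  3   1   4  10  20  35  56
  4   1   5  15  35  70 126

15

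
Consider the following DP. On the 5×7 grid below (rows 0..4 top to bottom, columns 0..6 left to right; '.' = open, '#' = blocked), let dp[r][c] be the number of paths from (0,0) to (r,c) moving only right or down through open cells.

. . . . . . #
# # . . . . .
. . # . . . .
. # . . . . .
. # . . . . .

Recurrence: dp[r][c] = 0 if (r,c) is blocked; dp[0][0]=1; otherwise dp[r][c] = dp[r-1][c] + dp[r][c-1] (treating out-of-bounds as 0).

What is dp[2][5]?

9

r\c   0   1   2   3   4   5   6
  0   1   1   1   1   1   1   0
  1   0   0   1   2   3   4   4
  2   0   0   0   2   5   9  13
  3   0   0   0   2   7  16  29
  4   0   0   0   2   9  25  54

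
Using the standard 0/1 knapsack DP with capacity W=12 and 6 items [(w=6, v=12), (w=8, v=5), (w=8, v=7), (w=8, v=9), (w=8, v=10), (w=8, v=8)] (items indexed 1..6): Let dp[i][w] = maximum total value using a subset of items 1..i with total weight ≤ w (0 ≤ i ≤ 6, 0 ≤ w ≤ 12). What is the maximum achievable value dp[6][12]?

i\w   0   1   2   3   4   5   6   7   8   9  10  11  12
  0   0   0   0   0   0   0   0   0   0   0   0   0   0
  1   0   0   0   0   0   0  12  12  12  12  12  12  12
  2   0   0   0   0   0   0  12  12  12  12  12  12  12
  3   0   0   0   0   0   0  12  12  12  12  12  12  12
  4   0   0   0   0   0   0  12  12  12  12  12  12  12
  5   0   0   0   0   0   0  12  12  12  12  12  12  12
  6   0   0   0   0   0   0  12  12  12  12  12  12  12

12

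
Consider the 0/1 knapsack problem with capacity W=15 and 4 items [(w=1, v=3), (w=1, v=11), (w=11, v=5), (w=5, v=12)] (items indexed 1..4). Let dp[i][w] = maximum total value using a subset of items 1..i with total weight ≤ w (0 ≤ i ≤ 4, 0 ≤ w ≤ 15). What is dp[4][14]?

i\w   0   1   2   3   4   5   6   7   8   9  10  11  12  13  14  15
  0   0   0   0   0   0   0   0   0   0   0   0   0   0   0   0   0
  1   0   3   3   3   3   3   3   3   3   3   3   3   3   3   3   3
  2   0  11  14  14  14  14  14  14  14  14  14  14  14  14  14  14
  3   0  11  14  14  14  14  14  14  14  14  14  14  16  19  19  19
  4   0  11  14  14  14  14  23  26  26  26  26  26  26  26  26  26

26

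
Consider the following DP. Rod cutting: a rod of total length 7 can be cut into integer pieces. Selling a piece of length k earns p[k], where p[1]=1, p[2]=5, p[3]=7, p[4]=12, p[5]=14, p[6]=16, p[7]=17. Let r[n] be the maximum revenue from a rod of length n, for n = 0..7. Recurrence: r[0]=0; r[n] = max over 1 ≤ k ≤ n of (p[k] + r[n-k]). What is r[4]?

12

   n    0    1    2    3    4    5    6    7
r[n]    0    1    5    7   12   14   17   19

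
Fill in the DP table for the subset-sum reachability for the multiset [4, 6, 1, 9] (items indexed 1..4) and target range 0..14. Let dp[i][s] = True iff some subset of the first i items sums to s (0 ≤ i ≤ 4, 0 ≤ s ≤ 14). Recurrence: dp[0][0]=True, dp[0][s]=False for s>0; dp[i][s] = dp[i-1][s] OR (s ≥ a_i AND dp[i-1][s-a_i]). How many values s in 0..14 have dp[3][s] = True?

8

i\s   0   1   2   3   4   5   6   7   8   9  10  11  12  13  14
  0   T   F   F   F   F   F   F   F   F   F   F   F   F   F   F
  1   T   F   F   F   T   F   F   F   F   F   F   F   F   F   F
  2   T   F   F   F   T   F   T   F   F   F   T   F   F   F   F
  3   T   T   F   F   T   T   T   T   F   F   T   T   F   F   F
  4   T   T   F   F   T   T   T   T   F   T   T   T   F   T   T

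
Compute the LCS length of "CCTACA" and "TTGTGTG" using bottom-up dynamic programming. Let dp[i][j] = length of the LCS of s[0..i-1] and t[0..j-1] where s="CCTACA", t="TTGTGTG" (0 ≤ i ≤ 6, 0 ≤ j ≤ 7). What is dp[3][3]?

   ''  T  T  G  T  G  T  G
''  0  0  0  0  0  0  0  0
 C  0  0  0  0  0  0  0  0
 C  0  0  0  0  0  0  0  0
 T  0  1  1  1  1  1  1  1
 A  0  1  1  1  1  1  1  1
 C  0  1  1  1  1  1  1  1
 A  0  1  1  1  1  1  1  1

1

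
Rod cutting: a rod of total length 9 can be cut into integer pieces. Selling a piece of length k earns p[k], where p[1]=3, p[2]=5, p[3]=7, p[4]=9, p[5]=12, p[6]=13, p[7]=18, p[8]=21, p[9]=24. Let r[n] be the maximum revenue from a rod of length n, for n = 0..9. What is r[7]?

   n    0    1    2    3    4    5    6    7    8    9
r[n]    0    3    6    9   12   15   18   21   24   27

21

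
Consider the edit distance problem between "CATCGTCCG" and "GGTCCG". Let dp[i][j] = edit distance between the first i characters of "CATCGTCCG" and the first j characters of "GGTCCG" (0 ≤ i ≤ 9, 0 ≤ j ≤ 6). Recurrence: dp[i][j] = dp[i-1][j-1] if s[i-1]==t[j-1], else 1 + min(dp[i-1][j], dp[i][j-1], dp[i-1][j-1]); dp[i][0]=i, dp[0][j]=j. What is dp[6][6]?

   ''  G  G  T  C  C  G
''  0  1  2  3  4  5  6
 C  1  1  2  3  3  4  5
 A  2  2  2  3  4  4  5
 T  3  3  3  2  3  4  5
 C  4  4  4  3  2  3  4
 G  5  4  4  4  3  3  3
 T  6  5  5  4  4  4  4
 C  7  6  6  5  4  4  5
 C  8  7  7  6  5  4  5
 G  9  8  7  7  6  5  4

4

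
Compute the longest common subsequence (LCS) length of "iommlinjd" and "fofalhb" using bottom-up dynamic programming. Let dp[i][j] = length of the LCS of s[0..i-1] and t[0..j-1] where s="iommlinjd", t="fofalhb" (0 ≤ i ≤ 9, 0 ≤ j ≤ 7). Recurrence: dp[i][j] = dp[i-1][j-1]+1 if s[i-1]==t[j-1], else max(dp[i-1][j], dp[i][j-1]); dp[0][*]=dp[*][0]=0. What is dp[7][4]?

1

   ''  f  o  f  a  l  h  b
''  0  0  0  0  0  0  0  0
 i  0  0  0  0  0  0  0  0
 o  0  0  1  1  1  1  1  1
 m  0  0  1  1  1  1  1  1
 m  0  0  1  1  1  1  1  1
 l  0  0  1  1  1  2  2  2
 i  0  0  1  1  1  2  2  2
 n  0  0  1  1  1  2  2  2
 j  0  0  1  1  1  2  2  2
 d  0  0  1  1  1  2  2  2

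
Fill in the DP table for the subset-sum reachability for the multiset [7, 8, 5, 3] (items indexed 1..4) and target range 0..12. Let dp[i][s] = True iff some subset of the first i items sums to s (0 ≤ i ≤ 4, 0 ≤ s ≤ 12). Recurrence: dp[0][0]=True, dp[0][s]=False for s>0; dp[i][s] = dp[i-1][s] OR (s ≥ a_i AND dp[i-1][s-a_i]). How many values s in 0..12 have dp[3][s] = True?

5

i\s   0   1   2   3   4   5   6   7   8   9  10  11  12
  0   T   F   F   F   F   F   F   F   F   F   F   F   F
  1   T   F   F   F   F   F   F   T   F   F   F   F   F
  2   T   F   F   F   F   F   F   T   T   F   F   F   F
  3   T   F   F   F   F   T   F   T   T   F   F   F   T
  4   T   F   F   T   F   T   F   T   T   F   T   T   T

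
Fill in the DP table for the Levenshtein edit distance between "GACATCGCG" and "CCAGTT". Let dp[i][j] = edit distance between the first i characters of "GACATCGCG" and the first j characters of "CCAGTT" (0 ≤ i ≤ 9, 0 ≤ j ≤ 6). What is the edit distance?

6

   ''  C  C  A  G  T  T
''  0  1  2  3  4  5  6
 G  1  1  2  3  3  4  5
 A  2  2  2  2  3  4  5
 C  3  2  2  3  3  4  5
 A  4  3  3  2  3  4  5
 T  5  4  4  3  3  3  4
 C  6  5  4  4  4  4  4
 G  7  6  5  5  4  5  5
 C  8  7  6  6  5  5  6
 G  9  8  7  7  6  6  6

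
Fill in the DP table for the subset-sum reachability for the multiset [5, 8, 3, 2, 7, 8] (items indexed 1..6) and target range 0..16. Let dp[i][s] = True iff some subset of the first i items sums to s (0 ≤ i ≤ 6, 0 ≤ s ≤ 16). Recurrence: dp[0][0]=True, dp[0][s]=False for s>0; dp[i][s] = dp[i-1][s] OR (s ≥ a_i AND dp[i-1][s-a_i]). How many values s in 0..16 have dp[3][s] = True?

7

i\s   0   1   2   3   4   5   6   7   8   9  10  11  12  13  14  15  16
  0   T   F   F   F   F   F   F   F   F   F   F   F   F   F   F   F   F
  1   T   F   F   F   F   T   F   F   F   F   F   F   F   F   F   F   F
  2   T   F   F   F   F   T   F   F   T   F   F   F   F   T   F   F   F
  3   T   F   F   T   F   T   F   F   T   F   F   T   F   T   F   F   T
  4   T   F   T   T   F   T   F   T   T   F   T   T   F   T   F   T   T
  5   T   F   T   T   F   T   F   T   T   T   T   T   T   T   T   T   T
  6   T   F   T   T   F   T   F   T   T   T   T   T   T   T   T   T   T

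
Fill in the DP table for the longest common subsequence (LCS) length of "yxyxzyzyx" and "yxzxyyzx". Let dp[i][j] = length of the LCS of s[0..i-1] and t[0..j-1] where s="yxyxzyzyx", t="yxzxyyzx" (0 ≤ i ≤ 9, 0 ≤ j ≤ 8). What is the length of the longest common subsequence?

   ''  y  x  z  x  y  y  z  x
''  0  0  0  0  0  0  0  0  0
 y  0  1  1  1  1  1  1  1  1
 x  0  1  2  2  2  2  2  2  2
 y  0  1  2  2  2  3  3  3  3
 x  0  1  2  2  3  3  3  3  4
 z  0  1  2  3  3  3  3  4  4
 y  0  1  2  3  3  4  4  4  4
 z  0  1  2  3  3  4  4  5  5
 y  0  1  2  3  3  4  5  5  5
 x  0  1  2  3  4  4  5  5  6

6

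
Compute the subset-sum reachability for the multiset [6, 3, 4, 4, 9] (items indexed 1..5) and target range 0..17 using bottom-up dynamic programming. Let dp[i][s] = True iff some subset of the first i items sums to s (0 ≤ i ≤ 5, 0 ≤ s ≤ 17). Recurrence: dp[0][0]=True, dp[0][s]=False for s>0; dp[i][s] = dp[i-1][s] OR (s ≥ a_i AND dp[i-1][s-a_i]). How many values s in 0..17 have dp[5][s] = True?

i\s   0   1   2   3   4   5   6   7   8   9  10  11  12  13  14  15  16  17
  0   T   F   F   F   F   F   F   F   F   F   F   F   F   F   F   F   F   F
  1   T   F   F   F   F   F   T   F   F   F   F   F   F   F   F   F   F   F
  2   T   F   F   T   F   F   T   F   F   T   F   F   F   F   F   F   F   F
  3   T   F   F   T   T   F   T   T   F   T   T   F   F   T   F   F   F   F
  4   T   F   F   T   T   F   T   T   T   T   T   T   F   T   T   F   F   T
  5   T   F   F   T   T   F   T   T   T   T   T   T   T   T   T   T   T   T

15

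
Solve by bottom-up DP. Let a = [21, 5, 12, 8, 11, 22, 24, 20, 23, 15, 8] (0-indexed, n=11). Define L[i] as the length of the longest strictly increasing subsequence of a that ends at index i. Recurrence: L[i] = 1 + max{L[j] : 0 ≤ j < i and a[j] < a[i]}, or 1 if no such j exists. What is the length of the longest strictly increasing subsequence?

5

   i    0    1    2    3    4    5    6    7    8    9   10
a[i]   21    5   12    8   11   22   24   20   23   15    8
L[i]    1    1    2    2    3    4    5    4    5    4    2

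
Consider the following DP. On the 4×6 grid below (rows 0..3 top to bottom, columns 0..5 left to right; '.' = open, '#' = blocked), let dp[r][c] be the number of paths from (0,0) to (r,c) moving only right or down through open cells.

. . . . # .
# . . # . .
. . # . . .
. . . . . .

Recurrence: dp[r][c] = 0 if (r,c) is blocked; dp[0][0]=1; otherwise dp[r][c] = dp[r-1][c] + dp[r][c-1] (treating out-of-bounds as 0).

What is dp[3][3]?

r\c   0   1   2   3   4   5
  0   1   1   1   1   0   0
  1   0   1   2   0   0   0
  2   0   1   0   0   0   0
  3   0   1   1   1   1   1

1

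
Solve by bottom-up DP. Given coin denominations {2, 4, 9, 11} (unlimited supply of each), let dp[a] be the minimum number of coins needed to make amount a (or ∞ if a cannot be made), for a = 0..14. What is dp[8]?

 a  0  1  2  3  4  5  6  7  8  9 10 11 12 13 14
dp  0  -  1  -  1  -  2  -  2  1  3  1  3  2  4
(- denotes ∞ / unreachable)

2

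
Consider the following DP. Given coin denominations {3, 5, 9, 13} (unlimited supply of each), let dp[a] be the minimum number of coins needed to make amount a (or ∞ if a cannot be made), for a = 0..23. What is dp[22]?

 a  0  1  2  3  4  5  6  7  8  9 10 11 12 13 14 15 16 17 18 19 20 21 22 23
dp  0  -  -  1  -  1  2  -  2  1  2  3  2  1  2  3  2  3  2  3  4  3  2  3
(- denotes ∞ / unreachable)

2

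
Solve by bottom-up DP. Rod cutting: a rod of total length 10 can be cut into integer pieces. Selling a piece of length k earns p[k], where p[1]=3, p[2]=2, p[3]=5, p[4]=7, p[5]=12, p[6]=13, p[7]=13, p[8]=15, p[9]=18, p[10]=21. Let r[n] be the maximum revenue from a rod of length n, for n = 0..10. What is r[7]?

   n    0    1    2    3    4    5    6    7    8    9   10
r[n]    0    3    6    9   12   15   18   21   24   27   30

21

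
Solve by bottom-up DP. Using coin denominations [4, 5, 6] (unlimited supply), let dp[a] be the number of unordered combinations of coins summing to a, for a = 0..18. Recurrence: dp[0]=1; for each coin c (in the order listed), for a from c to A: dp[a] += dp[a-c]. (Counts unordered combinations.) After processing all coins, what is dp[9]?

1

after  coin     0     1     2     3     4     5     6     7     8     9    10    11    12    13    14    15    16    17    18
          4     1     0     0     0     1     0     0     0     1     0     0     0     1     0     0     0     1     0     0
          5     1     0     0     0     1     1     0     0     1     1     1     0     1     1     1     1     1     1     1
          6     1     0     0     0     1     1     1     0     1     1     2     1     2     1     2     2     3     2     3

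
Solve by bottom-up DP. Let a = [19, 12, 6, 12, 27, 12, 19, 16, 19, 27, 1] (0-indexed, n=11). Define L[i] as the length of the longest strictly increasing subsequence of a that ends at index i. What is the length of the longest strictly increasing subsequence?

5

   i    0    1    2    3    4    5    6    7    8    9   10
a[i]   19   12    6   12   27   12   19   16   19   27    1
L[i]    1    1    1    2    3    2    3    3    4    5    1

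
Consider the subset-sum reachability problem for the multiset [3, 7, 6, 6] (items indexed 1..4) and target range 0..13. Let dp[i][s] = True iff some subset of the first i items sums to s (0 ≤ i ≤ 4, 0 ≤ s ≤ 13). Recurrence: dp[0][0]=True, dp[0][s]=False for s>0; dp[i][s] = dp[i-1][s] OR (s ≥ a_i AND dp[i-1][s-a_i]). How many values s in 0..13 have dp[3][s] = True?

7

i\s   0   1   2   3   4   5   6   7   8   9  10  11  12  13
  0   T   F   F   F   F   F   F   F   F   F   F   F   F   F
  1   T   F   F   T   F   F   F   F   F   F   F   F   F   F
  2   T   F   F   T   F   F   F   T   F   F   T   F   F   F
  3   T   F   F   T   F   F   T   T   F   T   T   F   F   T
  4   T   F   F   T   F   F   T   T   F   T   T   F   T   T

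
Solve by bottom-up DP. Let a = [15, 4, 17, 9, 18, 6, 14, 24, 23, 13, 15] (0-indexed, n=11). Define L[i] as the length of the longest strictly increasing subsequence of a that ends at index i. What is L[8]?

4

   i    0    1    2    3    4    5    6    7    8    9   10
a[i]   15    4   17    9   18    6   14   24   23   13   15
L[i]    1    1    2    2    3    2    3    4    4    3    4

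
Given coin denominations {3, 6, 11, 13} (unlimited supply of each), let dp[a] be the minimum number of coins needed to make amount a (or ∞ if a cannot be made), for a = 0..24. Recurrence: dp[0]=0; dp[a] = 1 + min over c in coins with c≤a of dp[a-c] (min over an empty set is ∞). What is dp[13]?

1

 a  0  1  2  3  4  5  6  7  8  9 10 11 12 13 14 15 16 17 18 19 20 21 22 23 24
dp  0  -  -  1  -  -  1  -  -  2  -  1  2  1  2  3  2  2  3  2  3  4  2  3  2
(- denotes ∞ / unreachable)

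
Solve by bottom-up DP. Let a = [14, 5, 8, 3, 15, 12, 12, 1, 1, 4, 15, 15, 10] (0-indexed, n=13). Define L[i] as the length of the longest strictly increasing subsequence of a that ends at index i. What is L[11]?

4

   i    0    1    2    3    4    5    6    7    8    9   10   11   12
a[i]   14    5    8    3   15   12   12    1    1    4   15   15   10
L[i]    1    1    2    1    3    3    3    1    1    2    4    4    3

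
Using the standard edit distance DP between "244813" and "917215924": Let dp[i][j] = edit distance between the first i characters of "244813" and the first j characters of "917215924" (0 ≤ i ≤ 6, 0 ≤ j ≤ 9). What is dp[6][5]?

   ''  9  1  7  2  1  5  9  2  4
''  0  1  2  3  4  5  6  7  8  9
 2  1  1  2  3  3  4  5  6  7  8
 4  2  2  2  3  4  4  5  6  7  7
 4  3  3  3  3  4  5  5  6  7  7
 8  4  4  4  4  4  5  6  6  7  8
 1  5  5  4  5  5  4  5  6  7  8
 3  6  6  5  5  6  5  5  6  7  8

5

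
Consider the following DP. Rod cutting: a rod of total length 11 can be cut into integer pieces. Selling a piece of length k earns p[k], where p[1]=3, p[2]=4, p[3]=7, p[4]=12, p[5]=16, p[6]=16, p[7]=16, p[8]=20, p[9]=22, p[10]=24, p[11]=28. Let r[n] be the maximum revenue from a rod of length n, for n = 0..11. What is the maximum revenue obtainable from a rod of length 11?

   n    0    1    2    3    4    5    6    7    8    9   10   11
r[n]    0    3    6    9   12   16   19   22   25   28   32   35

35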